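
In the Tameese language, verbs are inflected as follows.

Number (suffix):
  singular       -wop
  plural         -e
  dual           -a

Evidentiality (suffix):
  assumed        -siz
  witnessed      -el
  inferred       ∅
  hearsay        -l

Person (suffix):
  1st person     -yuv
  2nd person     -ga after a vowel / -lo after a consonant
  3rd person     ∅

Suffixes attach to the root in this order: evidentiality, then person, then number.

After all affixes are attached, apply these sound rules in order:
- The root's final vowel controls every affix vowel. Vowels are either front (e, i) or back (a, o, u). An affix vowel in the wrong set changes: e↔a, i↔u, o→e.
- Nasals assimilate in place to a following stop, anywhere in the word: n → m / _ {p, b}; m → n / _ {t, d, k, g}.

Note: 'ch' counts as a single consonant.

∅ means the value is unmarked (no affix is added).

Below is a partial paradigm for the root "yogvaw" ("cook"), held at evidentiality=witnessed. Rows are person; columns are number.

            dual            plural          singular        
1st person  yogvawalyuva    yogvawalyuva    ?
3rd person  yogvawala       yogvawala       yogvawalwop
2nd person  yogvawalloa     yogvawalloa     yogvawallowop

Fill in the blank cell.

Attach evidentiality witnessed -el → yogvawel.
Attach person 1st person -yuv → yogvawelyuv.
Attach number singular -wop → yogvawelyuvwop.
Apply vowel harmony: yogvawelyuvwop → yogvawalyuvwop.
Nasal assimilation: no change.

yogvawalyuvwop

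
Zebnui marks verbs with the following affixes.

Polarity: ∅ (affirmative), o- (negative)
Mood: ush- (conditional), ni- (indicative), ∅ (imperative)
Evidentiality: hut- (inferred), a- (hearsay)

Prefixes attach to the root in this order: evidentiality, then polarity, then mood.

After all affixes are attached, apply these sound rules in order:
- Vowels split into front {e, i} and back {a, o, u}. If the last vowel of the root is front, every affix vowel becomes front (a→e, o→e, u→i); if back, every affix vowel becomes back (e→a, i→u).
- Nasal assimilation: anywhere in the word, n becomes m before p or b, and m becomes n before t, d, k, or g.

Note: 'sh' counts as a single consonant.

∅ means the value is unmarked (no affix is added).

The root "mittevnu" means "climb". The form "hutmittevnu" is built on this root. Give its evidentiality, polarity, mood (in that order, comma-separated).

inferred, affirmative, imperative

Segment: hut-mittevnu.
evidentiality: hut- → inferred.
polarity: ∅ → affirmative.
mood: ∅ → imperative.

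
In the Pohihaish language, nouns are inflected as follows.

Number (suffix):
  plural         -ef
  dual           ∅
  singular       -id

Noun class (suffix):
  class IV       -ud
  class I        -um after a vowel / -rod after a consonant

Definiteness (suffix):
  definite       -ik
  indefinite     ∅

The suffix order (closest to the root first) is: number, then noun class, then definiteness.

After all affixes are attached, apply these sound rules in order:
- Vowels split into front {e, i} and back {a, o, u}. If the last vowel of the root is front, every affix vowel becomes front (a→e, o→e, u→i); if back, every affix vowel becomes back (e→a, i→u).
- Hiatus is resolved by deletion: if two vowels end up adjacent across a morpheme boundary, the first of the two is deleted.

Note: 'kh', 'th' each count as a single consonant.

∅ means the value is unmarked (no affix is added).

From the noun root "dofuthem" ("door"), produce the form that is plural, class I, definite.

dofuthemefredik

Attach number plural -ef → dofuthemef.
Attach noun class class I -rod (after consonant 'f') → dofuthemefrod.
Attach definiteness definite -ik → dofuthemefrodik.
Apply vowel harmony: dofuthemefrodik → dofuthemefredik.
Vowel deletion: no change.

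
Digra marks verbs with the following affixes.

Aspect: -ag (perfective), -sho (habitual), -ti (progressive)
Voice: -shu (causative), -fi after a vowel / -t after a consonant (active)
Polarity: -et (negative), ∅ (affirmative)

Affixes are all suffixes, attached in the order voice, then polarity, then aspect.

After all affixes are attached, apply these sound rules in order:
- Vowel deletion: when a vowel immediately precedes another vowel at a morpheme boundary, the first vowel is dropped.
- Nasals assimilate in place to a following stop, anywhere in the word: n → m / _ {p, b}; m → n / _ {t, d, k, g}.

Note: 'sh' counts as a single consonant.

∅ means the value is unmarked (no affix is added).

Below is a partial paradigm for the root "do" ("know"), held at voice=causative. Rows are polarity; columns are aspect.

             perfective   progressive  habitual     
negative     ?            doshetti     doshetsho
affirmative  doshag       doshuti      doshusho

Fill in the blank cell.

doshetag

Attach voice causative -shu → doshu.
Attach polarity negative -et → doshuet.
Attach aspect perfective -ag → doshuetag.
Apply vowel deletion: doshuetag → doshetag.
Nasal assimilation: no change.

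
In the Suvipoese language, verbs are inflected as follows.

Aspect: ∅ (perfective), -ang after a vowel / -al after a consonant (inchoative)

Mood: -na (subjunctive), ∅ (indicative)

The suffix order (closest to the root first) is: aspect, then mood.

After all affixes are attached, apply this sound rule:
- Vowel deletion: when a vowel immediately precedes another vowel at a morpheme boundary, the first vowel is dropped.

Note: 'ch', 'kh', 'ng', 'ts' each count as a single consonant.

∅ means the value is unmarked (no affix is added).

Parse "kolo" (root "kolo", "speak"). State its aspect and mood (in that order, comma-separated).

Segment: kolo.
aspect: ∅ → perfective.
mood: ∅ → indicative.

perfective, indicative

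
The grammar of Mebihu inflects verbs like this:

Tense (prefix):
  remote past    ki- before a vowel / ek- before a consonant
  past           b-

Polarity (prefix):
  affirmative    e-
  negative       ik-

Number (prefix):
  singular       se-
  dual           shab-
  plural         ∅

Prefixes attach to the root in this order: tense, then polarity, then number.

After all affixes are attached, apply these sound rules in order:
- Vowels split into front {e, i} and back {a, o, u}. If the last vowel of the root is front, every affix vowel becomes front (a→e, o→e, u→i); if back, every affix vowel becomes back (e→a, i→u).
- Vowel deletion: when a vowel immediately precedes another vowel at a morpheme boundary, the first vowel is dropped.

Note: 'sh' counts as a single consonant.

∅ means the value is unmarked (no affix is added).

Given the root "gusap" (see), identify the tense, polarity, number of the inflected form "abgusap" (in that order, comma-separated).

Segment: e-b-gusap.
tense: b- → past.
polarity: e- → affirmative.
number: ∅ → plural.

past, affirmative, plural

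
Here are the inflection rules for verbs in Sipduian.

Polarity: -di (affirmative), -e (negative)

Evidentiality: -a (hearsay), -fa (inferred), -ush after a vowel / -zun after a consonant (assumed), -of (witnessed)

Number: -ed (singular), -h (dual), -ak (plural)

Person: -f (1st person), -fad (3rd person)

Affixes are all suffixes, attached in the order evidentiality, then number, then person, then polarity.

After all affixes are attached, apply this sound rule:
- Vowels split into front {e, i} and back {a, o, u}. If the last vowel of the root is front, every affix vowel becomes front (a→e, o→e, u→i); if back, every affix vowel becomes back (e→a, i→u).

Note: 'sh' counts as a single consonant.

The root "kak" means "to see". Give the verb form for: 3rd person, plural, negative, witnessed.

Attach evidentiality witnessed -of → kakof.
Attach number plural -ak → kakofak.
Attach person 3rd person -fad → kakofakfad.
Attach polarity negative -e → kakofakfade.
Apply vowel harmony: kakofakfade → kakofakfada.

kakofakfada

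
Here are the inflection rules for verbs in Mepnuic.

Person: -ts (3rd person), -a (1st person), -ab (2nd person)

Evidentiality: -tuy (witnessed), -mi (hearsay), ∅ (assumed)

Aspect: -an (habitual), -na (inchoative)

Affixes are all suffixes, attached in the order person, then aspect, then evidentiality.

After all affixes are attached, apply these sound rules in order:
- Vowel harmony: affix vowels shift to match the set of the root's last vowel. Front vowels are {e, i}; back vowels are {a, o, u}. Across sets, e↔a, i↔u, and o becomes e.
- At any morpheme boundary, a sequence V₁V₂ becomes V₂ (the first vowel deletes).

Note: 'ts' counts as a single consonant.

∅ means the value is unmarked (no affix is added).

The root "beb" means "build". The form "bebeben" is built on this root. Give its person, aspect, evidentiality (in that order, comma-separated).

2nd person, habitual, assumed

Segment: beb-ab-an.
person: -ab → 2nd person.
aspect: -an → habitual.
evidentiality: ∅ → assumed.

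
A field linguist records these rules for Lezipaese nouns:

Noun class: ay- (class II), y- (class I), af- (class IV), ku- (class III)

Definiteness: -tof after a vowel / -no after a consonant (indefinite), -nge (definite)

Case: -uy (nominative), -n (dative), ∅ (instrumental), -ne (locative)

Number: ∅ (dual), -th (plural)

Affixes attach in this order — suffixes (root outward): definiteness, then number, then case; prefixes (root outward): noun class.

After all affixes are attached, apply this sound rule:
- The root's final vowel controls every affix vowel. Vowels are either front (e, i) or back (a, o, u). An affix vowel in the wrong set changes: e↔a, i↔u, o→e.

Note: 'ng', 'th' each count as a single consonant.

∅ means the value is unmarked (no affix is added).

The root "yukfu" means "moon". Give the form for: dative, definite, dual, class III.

Attach definiteness definite -nge → yukfunge.
number = dual: zero marking, form stays yukfunge.
Attach noun class class III ku- → kuyukfunge.
Attach case dative -n → kuyukfungen.
Apply vowel harmony: kuyukfungen → kuyukfungan.

kuyukfungan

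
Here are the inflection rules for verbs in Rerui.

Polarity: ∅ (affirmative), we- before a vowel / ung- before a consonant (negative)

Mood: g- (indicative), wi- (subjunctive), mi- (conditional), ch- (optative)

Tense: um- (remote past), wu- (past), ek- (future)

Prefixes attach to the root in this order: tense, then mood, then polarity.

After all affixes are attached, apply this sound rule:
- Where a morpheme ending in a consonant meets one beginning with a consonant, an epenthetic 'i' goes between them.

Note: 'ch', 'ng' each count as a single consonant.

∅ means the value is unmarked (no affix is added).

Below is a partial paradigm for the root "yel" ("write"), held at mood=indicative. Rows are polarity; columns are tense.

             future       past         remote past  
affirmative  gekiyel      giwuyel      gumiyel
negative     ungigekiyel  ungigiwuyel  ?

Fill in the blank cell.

Attach tense remote past um- → umyel.
Attach mood indicative g- → gumyel.
Attach polarity negative ung- (before consonant 'g') → unggumyel.
Apply epenthesis: unggumyel → ungigumiyel.

ungigumiyel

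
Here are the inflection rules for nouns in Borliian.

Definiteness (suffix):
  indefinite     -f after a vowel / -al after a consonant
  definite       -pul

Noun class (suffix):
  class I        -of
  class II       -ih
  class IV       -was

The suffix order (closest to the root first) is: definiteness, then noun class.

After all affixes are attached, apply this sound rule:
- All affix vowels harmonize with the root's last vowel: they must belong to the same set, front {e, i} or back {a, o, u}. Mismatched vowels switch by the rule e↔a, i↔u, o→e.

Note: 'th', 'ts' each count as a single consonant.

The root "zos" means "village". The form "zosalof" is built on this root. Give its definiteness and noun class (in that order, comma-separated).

indefinite, class I

Segment: zos-al-of.
definiteness: -f/al → indefinite.
noun class: -of → class I.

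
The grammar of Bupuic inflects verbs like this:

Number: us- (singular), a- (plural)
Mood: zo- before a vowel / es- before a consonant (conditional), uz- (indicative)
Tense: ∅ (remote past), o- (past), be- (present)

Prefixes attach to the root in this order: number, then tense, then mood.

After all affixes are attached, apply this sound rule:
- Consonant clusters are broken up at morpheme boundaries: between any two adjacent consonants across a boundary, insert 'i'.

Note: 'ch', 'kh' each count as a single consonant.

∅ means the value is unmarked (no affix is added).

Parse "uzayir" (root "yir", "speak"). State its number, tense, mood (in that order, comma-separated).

plural, remote past, indicative

Segment: uz-a-yir.
number: a- → plural.
tense: ∅ → remote past.
mood: uz- → indicative.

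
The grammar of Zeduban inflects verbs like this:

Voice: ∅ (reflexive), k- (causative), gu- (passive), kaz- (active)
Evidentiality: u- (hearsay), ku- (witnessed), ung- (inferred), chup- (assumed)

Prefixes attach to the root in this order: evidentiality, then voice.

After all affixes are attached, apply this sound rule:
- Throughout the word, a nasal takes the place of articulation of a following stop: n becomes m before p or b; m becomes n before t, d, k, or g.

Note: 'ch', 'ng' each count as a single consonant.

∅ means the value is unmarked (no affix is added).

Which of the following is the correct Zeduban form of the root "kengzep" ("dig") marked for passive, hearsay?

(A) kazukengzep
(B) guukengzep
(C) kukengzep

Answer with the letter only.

Attach evidentiality hearsay u- → ukengzep.
Attach voice passive gu- → guukengzep.
Nasal assimilation: no change.
So the correct form is guukengzep, option (B).
(A) kazukengzep is wrong: it uses active instead of passive for voice.
(C) kukengzep is wrong: it uses causative instead of passive for voice.

B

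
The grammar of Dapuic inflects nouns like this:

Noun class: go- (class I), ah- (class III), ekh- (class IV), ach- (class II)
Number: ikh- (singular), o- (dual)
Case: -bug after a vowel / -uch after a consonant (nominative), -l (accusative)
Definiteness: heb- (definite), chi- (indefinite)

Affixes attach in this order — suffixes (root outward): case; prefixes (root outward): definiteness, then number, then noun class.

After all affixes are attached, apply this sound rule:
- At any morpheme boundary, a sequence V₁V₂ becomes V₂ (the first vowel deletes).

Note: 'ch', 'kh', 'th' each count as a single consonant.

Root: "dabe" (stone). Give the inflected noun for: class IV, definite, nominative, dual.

Attach definiteness definite heb- → hebdabe.
Attach case nominative -bug (after vowel 'e') → hebdabebug.
Attach number dual o- → ohebdabebug.
Attach noun class class IV ekh- → ekhohebdabebug.
Vowel deletion: no change.

ekhohebdabebug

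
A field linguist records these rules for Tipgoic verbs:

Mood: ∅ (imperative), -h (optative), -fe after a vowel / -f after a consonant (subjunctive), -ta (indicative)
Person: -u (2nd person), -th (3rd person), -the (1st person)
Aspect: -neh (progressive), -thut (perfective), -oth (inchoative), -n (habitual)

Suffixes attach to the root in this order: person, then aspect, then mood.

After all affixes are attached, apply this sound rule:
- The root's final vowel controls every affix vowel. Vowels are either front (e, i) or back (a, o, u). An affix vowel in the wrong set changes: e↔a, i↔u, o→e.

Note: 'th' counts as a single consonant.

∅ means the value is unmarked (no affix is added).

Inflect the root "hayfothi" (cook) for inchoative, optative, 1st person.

hayfothitheethh

Attach person 1st person -the → hayfothithe.
Attach aspect inchoative -oth → hayfothitheoth.
Attach mood optative -h → hayfothitheothh.
Apply vowel harmony: hayfothitheothh → hayfothitheethh.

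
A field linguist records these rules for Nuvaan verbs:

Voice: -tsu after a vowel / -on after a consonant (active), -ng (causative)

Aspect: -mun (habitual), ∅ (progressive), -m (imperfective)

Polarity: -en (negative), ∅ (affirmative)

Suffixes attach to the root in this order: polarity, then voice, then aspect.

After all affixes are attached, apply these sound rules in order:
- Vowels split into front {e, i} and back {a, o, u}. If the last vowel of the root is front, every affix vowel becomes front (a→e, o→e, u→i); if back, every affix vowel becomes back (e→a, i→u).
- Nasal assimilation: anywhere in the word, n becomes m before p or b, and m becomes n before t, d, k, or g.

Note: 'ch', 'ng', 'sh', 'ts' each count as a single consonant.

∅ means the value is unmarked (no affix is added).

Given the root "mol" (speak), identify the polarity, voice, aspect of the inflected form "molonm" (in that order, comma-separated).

Segment: mol-on-m.
polarity: ∅ → affirmative.
voice: -tsu/on → active.
aspect: -m → imperfective.

affirmative, active, imperfective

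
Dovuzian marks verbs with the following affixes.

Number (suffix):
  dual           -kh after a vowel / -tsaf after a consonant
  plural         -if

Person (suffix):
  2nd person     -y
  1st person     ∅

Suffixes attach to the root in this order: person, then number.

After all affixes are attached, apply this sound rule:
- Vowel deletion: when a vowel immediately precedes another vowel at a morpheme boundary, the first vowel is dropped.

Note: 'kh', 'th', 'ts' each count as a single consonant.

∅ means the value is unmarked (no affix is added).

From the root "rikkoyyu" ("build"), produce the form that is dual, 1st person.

rikkoyyukh

person = 1st person: zero marking, form stays rikkoyyu.
Attach number dual -kh (after vowel 'u') → rikkoyyukh.
Vowel deletion: no change.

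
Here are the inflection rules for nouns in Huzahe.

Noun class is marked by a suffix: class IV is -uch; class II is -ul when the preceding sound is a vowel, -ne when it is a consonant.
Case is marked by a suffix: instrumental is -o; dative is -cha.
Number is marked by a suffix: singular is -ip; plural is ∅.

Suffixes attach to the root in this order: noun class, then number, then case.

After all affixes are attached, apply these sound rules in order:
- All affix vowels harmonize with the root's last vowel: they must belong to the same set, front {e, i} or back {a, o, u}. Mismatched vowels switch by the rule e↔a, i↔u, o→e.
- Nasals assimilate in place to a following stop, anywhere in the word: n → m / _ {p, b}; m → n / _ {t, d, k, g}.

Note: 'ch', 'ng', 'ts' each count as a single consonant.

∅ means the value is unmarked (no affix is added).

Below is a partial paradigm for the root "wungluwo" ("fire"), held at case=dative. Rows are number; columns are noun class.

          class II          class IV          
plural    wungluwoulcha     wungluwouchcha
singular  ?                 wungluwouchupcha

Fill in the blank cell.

Attach noun class class II -ul (after vowel 'o') → wungluwoul.
Attach number singular -ip → wungluwoulip.
Attach case dative -cha → wungluwoulipcha.
Apply vowel harmony: wungluwoulipcha → wungluwoulupcha.
Nasal assimilation: no change.

wungluwoulupcha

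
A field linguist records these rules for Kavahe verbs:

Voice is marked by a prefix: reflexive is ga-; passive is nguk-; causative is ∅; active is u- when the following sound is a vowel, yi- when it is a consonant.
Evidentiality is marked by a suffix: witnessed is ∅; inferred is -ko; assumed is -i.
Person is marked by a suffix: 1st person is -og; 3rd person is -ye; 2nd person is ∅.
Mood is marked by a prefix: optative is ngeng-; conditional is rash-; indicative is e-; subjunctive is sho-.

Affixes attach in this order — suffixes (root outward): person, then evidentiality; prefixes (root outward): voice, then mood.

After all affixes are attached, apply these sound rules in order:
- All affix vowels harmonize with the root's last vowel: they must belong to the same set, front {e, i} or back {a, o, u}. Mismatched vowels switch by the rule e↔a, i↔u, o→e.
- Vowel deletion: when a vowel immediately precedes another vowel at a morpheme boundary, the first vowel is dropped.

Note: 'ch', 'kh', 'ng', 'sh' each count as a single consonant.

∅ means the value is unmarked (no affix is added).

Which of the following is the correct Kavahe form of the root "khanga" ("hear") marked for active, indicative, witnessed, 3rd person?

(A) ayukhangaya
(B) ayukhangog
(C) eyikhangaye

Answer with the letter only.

A

Attach voice active yi- (before consonant 'kh') → yikhanga.
Attach person 3rd person -ye → yikhangaye.
Attach mood indicative e- → eyikhangaye.
evidentiality = witnessed: zero marking, form stays eyikhangaye.
Apply vowel harmony: eyikhangaye → ayukhangaya.
Vowel deletion: no change.
So the correct form is ayukhangaya, option (A).
(B) ayukhangog is wrong: it uses 1st person instead of 3rd person for person.
(C) eyikhangaye is wrong: it fails to apply the sound rule(s).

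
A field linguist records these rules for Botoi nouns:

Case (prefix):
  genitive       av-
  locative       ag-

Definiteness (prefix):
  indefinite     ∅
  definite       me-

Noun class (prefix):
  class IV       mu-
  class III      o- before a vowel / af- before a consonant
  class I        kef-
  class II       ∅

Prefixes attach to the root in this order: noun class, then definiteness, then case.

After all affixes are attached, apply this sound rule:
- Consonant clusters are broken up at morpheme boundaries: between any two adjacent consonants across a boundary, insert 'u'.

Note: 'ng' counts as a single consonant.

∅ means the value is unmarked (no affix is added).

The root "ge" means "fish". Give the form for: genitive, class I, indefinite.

avukefuge

Attach noun class class I kef- → kefge.
definiteness = indefinite: zero marking, form stays kefge.
Attach case genitive av- → avkefge.
Apply epenthesis: avkefge → avukefuge.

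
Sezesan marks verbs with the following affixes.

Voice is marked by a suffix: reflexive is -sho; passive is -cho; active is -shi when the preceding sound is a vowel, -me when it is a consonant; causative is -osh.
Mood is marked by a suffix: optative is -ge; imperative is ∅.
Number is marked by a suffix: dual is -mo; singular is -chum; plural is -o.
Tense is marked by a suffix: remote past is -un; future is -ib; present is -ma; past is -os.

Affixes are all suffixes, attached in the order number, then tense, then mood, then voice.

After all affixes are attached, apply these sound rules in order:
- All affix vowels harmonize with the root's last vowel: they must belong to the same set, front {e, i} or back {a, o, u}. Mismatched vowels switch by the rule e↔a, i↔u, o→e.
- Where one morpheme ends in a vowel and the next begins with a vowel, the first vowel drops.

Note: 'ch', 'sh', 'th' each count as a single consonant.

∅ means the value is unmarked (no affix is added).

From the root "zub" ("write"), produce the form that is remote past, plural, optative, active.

Attach number plural -o → zubo.
Attach tense remote past -un → zuboun.
Attach mood optative -ge → zubounge.
Attach voice active -shi (after vowel 'e') → zuboungeshi.
Apply vowel harmony: zuboungeshi → zuboungashu.
Apply vowel deletion: zuboungashu → zubungashu.

zubungashu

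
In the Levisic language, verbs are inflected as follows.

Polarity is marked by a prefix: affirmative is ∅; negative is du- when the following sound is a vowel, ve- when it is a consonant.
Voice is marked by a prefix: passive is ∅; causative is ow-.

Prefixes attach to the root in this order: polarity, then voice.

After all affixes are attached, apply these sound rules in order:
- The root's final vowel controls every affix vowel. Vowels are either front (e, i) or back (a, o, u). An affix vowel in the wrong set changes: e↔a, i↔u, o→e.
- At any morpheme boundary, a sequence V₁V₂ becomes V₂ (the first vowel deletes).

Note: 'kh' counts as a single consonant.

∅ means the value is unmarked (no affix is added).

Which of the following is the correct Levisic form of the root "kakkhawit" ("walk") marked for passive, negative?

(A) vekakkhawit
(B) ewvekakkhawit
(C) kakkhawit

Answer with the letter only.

Attach polarity negative ve- (before consonant 'k') → vekakkhawit.
voice = passive: zero marking, form stays vekakkhawit.
Vowel harmony: no change.
Vowel deletion: no change.
So the correct form is vekakkhawit, option (A).
(B) ewvekakkhawit is wrong: it uses causative instead of passive for voice.
(C) kakkhawit is wrong: it uses affirmative instead of negative for polarity.

A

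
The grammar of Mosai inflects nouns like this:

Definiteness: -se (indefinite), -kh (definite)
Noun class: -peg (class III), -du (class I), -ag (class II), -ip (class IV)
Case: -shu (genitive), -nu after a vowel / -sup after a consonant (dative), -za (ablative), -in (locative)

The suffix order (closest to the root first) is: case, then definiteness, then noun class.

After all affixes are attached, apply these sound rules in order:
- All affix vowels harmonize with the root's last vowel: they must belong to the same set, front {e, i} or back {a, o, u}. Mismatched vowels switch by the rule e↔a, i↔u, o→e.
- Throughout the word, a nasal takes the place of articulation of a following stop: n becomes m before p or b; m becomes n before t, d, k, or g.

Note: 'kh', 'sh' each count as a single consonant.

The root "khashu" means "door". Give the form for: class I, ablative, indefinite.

khashuzasadu

Attach case ablative -za → khashuza.
Attach definiteness indefinite -se → khashuzase.
Attach noun class class I -du → khashuzasedu.
Apply vowel harmony: khashuzasedu → khashuzasadu.
Nasal assimilation: no change.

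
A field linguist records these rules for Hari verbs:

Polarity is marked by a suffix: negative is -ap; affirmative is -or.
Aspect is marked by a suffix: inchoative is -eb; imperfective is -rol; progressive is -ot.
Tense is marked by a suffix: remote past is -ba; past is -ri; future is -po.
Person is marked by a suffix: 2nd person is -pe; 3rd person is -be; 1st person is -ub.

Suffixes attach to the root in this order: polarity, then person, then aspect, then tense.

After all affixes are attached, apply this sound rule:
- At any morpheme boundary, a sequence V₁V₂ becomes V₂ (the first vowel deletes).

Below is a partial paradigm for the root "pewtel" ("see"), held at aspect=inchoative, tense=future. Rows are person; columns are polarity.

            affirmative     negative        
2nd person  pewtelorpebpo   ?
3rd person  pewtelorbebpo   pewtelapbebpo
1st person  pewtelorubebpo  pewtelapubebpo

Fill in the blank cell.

pewtelappebpo

Attach polarity negative -ap → pewtelap.
Attach person 2nd person -pe → pewtelappe.
Attach aspect inchoative -eb → pewtelappeeb.
Attach tense future -po → pewtelappeebpo.
Apply vowel deletion: pewtelappeebpo → pewtelappebpo.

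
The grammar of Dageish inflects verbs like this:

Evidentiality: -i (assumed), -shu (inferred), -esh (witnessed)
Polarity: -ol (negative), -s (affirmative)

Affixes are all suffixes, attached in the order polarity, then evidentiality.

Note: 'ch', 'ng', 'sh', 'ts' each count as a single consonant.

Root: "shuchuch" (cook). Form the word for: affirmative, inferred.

Attach polarity affirmative -s → shuchuchs.
Attach evidentiality inferred -shu → shuchuchsshu.

shuchuchsshu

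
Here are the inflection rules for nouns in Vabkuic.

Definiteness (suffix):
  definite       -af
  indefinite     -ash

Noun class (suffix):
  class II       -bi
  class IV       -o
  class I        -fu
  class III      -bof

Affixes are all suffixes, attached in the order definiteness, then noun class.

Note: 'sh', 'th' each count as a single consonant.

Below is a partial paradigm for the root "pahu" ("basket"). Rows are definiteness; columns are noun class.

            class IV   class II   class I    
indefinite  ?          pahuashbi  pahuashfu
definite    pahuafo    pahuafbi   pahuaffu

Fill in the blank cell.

Attach definiteness indefinite -ash → pahuash.
Attach noun class class IV -o → pahuasho.

pahuasho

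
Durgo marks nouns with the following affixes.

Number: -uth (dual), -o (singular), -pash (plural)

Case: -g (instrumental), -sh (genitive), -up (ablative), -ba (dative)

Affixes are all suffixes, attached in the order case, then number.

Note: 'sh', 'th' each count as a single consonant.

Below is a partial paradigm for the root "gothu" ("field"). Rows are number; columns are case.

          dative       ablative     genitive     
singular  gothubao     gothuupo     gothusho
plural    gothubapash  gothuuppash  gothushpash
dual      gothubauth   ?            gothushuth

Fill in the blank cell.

gothuuputh

Attach case ablative -up → gothuup.
Attach number dual -uth → gothuuputh.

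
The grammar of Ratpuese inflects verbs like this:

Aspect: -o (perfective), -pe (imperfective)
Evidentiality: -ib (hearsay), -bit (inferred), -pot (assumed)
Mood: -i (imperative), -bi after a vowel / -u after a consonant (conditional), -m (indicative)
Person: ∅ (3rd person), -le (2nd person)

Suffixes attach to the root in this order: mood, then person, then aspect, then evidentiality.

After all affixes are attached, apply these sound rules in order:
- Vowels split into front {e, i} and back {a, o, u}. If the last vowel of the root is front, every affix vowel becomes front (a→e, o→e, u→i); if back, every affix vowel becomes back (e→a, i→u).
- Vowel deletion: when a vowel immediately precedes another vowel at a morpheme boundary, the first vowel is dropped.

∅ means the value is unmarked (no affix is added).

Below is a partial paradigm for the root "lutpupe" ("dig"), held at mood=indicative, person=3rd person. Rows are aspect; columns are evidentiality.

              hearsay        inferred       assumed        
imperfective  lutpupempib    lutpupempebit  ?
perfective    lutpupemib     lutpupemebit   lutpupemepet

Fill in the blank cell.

lutpupempepet

Attach mood indicative -m → lutpupem.
person = 3rd person: zero marking, form stays lutpupem.
Attach aspect imperfective -pe → lutpupempe.
Attach evidentiality assumed -pot → lutpupempepot.
Apply vowel harmony: lutpupempepot → lutpupempepet.
Vowel deletion: no change.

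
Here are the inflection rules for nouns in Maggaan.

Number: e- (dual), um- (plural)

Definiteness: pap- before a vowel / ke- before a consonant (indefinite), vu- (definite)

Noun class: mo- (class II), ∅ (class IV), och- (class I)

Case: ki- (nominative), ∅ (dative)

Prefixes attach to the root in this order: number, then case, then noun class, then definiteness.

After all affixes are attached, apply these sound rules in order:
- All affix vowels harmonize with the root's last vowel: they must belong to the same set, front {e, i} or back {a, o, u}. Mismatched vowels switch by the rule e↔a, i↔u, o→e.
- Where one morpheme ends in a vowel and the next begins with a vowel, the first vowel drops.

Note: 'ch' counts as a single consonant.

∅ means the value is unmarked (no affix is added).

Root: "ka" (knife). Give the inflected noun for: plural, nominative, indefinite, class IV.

Attach number plural um- → umka.
Attach case nominative ki- → kiumka.
noun class = class IV: zero marking, form stays kiumka.
Attach definiteness indefinite ke- (before consonant 'k') → kekiumka.
Apply vowel harmony: kekiumka → kakuumka.
Apply vowel deletion: kakuumka → kakumka.

kakumka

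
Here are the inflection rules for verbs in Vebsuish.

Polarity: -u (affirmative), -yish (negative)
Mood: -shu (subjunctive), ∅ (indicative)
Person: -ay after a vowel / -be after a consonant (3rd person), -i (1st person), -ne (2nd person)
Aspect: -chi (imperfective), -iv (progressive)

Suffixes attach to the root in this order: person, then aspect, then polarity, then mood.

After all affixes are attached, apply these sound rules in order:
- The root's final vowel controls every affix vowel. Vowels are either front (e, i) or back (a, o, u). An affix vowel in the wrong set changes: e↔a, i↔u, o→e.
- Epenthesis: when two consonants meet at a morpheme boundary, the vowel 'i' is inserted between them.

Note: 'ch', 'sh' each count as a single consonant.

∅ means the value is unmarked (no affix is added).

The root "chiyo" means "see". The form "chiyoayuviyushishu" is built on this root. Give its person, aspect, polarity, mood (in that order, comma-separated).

3rd person, progressive, negative, subjunctive

Segment: chiyo-ay-iv-yish-shu.
person: -ay/be → 3rd person.
aspect: -iv → progressive.
polarity: -yish → negative.
mood: -shu → subjunctive.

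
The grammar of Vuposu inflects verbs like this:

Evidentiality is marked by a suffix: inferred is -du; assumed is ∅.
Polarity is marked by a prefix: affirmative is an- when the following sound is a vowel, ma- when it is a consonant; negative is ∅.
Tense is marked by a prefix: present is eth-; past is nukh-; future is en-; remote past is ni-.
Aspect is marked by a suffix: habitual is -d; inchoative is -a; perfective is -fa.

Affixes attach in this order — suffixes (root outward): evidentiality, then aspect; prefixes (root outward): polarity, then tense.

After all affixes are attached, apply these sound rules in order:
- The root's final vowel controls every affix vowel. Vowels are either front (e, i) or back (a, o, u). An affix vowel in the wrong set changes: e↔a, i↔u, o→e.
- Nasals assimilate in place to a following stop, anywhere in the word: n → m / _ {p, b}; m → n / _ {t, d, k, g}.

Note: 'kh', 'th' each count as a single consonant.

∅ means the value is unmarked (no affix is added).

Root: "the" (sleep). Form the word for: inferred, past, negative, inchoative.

nikhthedie

Attach evidentiality inferred -du → thedu.
Attach aspect inchoative -a → thedua.
polarity = negative: zero marking, form stays thedua.
Attach tense past nukh- → nukhthedua.
Apply vowel harmony: nukhthedua → nikhthedie.
Nasal assimilation: no change.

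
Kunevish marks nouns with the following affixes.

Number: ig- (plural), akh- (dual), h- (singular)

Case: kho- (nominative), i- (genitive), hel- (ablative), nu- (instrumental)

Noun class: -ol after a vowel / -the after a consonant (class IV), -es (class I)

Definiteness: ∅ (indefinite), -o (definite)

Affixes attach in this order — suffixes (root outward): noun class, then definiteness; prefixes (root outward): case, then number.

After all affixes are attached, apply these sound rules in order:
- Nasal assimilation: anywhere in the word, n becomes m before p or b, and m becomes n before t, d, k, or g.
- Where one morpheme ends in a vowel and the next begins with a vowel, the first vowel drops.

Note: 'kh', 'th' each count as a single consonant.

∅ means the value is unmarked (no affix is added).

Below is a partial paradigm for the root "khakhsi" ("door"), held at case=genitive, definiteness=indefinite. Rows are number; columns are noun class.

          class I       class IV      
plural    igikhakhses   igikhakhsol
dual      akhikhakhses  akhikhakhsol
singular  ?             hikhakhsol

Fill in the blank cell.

Attach case genitive i- → ikhakhsi.
Attach noun class class I -es → ikhakhsies.
Attach number singular h- → hikhakhsies.
definiteness = indefinite: zero marking, form stays hikhakhsies.
Nasal assimilation: no change.
Apply vowel deletion: hikhakhsies → hikhakhses.

hikhakhses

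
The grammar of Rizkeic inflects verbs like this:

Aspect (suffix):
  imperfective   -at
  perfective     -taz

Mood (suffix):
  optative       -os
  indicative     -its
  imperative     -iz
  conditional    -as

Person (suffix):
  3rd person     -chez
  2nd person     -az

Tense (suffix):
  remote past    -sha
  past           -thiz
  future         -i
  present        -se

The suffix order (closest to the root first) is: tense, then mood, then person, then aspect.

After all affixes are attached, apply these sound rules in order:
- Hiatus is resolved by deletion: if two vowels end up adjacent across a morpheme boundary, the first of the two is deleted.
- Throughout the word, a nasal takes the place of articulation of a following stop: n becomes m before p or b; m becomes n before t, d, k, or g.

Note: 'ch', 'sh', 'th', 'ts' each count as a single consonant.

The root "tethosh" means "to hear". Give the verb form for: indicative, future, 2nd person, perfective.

Attach tense future -i → tethoshi.
Attach mood indicative -its → tethoshiits.
Attach person 2nd person -az → tethoshiitsaz.
Attach aspect perfective -taz → tethoshiitsaztaz.
Apply vowel deletion: tethoshiitsaztaz → tethoshitsaztaz.
Nasal assimilation: no change.

tethoshitsaztaz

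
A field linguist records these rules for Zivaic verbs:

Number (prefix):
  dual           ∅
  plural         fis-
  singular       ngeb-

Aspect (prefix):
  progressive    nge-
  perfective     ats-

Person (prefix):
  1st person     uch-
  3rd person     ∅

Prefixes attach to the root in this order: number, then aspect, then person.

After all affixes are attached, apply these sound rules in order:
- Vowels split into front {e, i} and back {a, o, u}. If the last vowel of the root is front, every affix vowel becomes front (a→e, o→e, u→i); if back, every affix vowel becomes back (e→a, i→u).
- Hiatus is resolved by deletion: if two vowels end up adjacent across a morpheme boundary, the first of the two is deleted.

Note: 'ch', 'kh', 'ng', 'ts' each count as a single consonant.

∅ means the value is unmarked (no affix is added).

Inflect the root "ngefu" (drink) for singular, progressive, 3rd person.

ngangabngefu

Attach number singular ngeb- → ngebngefu.
Attach aspect progressive nge- → ngengebngefu.
person = 3rd person: zero marking, form stays ngengebngefu.
Apply vowel harmony: ngengebngefu → ngangabngefu.
Vowel deletion: no change.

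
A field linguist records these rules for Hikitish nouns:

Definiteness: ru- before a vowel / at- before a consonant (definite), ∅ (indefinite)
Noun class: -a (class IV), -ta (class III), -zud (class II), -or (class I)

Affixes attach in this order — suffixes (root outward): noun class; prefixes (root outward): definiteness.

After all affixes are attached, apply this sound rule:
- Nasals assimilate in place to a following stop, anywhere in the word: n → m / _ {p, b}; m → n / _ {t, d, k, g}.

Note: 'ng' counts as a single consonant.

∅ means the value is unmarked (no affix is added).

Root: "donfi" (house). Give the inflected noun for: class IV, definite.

atdonfia

Attach noun class class IV -a → donfia.
Attach definiteness definite at- (before consonant 'd') → atdonfia.
Nasal assimilation: no change.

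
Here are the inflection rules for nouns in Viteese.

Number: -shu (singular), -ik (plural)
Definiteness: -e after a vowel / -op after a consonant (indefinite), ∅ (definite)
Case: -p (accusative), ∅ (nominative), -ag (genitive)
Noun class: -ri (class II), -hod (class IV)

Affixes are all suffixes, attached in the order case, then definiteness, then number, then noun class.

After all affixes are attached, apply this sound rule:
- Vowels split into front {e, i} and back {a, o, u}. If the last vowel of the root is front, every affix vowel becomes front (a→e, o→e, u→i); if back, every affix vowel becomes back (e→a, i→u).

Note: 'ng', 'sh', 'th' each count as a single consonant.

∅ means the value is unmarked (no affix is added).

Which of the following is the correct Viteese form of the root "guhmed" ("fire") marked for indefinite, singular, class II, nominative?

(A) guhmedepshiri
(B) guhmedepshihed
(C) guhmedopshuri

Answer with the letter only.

A

case = nominative: zero marking, form stays guhmed.
Attach definiteness indefinite -op (after consonant 'd') → guhmedop.
Attach number singular -shu → guhmedopshu.
Attach noun class class II -ri → guhmedopshuri.
Apply vowel harmony: guhmedopshuri → guhmedepshiri.
So the correct form is guhmedepshiri, option (A).
(B) guhmedepshihed is wrong: it uses class IV instead of class II for noun class.
(C) guhmedopshuri is wrong: it fails to apply the sound rule(s).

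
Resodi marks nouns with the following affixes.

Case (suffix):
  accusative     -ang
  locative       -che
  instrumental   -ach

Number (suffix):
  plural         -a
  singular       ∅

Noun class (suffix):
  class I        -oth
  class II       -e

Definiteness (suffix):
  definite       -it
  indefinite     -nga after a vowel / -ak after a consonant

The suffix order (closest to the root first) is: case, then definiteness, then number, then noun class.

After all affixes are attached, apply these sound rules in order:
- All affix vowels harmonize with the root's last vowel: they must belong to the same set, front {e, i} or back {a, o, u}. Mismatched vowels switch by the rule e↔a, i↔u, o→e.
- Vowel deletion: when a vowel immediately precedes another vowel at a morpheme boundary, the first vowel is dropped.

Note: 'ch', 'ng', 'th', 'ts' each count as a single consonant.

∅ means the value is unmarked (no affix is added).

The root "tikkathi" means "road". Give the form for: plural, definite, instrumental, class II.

Attach case instrumental -ach → tikkathiach.
Attach definiteness definite -it → tikkathiachit.
Attach number plural -a → tikkathiachita.
Attach noun class class II -e → tikkathiachitae.
Apply vowel harmony: tikkathiachitae → tikkathiechitee.
Apply vowel deletion: tikkathiechitee → tikkathechite.

tikkathechite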